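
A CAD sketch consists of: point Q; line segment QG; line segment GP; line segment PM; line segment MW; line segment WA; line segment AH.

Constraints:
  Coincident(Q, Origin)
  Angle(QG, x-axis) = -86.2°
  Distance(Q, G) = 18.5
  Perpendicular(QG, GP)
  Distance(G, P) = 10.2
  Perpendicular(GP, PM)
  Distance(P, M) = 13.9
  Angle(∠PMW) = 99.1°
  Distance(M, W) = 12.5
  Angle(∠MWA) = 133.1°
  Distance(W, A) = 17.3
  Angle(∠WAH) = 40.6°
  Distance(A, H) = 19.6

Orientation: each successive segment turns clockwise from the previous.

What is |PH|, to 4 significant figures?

7.749

∠MWA = 133.1° gives WA at -34.00° from the x-axis; with |WA| = 17.3, A = (16.65, -12.15). ∠WAH = 40.6° gives AH at -173.4° from the x-axis; with |AH| = 19.6, H = (-2.816, -14.40). Then |PH| = |H − P| = 7.749.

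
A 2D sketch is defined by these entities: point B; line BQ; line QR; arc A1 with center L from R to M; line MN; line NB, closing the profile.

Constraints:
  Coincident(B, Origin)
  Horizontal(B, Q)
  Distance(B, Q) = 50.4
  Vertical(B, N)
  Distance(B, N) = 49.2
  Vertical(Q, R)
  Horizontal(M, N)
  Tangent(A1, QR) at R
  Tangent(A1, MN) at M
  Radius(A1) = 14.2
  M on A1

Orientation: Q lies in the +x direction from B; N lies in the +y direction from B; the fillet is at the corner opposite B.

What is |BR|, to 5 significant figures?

61.361

B is at the origin; BQ is horizontal with |BQ| = 50.4 and Q on the +x side, so Q = (50.400, 0.0000). BN is vertical with |BN| = 49.2 and N on the +y side, so N = (0.0000, 49.200). The virtual corner opposite B is at (50.400, 49.200). A1 meets QR tangentially, so LR is at right angles to QR and A1 meets MN tangentially, so LM is at right angles to MN, with radius 14.2, so the center L sits 14.2 in from both sides at L = (36.200, 35.000). That places the tangent points at R = (50.400, 35.000) on QR and M = (36.200, 49.200) on MN. Then |BR| = |R − B| = 61.361.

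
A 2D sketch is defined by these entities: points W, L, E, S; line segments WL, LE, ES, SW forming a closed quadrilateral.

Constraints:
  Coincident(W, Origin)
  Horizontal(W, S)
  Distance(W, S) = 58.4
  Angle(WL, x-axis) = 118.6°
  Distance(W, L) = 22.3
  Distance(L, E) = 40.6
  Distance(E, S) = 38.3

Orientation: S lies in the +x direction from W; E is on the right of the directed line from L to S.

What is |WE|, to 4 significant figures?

21.56

Checks: |LE| = 40.60 ✓; |ES| = 38.30 ✓.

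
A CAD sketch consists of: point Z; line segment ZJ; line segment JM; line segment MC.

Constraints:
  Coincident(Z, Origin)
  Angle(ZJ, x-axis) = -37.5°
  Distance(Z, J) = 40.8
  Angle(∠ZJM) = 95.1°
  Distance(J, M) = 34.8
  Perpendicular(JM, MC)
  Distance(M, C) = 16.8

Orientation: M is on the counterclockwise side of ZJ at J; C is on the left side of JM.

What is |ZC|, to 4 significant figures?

45.22

Z is at the origin; ZJ runs at -37.5° with length 40.8, so J = 40.8·(cos -37.5°, sin -37.5°) = (32.37, -24.84). ∠ZJM = 95.1°, so JM runs at -37.5° + (180° − 95.1°) = 47.40° from the x-axis; with |JM| = 34.8, M = J + 34.8·(cos 47.40°, sin 47.40°) = (55.92, 0.7787). JM is perpendicular to MC; with |MC| = 16.8 on the left of JM, C = M + 16.8·(-0.7361, 0.6769) = (43.56, 12.15). Then |ZC| = |C − Z| = 45.22.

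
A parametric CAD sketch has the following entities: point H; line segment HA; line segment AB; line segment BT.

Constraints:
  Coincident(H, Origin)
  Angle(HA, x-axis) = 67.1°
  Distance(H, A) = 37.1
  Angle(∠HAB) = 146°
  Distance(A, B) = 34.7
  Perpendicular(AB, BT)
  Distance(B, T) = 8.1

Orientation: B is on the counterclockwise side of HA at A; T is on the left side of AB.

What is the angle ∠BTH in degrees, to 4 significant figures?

100.9°

H is at the origin; HA runs at 67.1° with length 37.1, so A = 37.1·(cos 67.1°, sin 67.1°) = (14.44, 34.18). ∠HAB = 146.0°, so AB runs at 67.1° + (180° − 146.0°) = 101.1° from the x-axis; with |AB| = 34.7, B = A + 34.7·(cos 101.1°, sin 101.1°) = (7.756, 68.23). AB is perpendicular to BT; with |BT| = 8.1 on the left of AB, T = B + 8.1·(-0.9813, -0.1925) = (-0.1925, 66.67). Then cos ∠BTH = TB·TH / (|TB||TH|), giving 100.9°.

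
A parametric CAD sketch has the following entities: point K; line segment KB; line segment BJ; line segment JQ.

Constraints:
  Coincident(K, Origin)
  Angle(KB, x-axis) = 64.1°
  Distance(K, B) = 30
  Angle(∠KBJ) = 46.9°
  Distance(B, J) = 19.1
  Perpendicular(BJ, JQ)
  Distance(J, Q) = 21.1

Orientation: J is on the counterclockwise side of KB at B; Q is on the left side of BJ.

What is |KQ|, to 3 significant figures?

1.61

K is at the origin; KB runs at 64.1° with length 30.0, so B = 30.0·(cos 64.1°, sin 64.1°) = (13.1, 27.0). ∠KBJ = 46.9°, so BJ runs at 64.1° + (180° − 46.9°) = 197° from the x-axis; with |BJ| = 19.1, J = B + 19.1·(cos 197°, sin 197°) = (-5.14, 21.3). BJ ⟂ JQ; with |JQ| = 21.1 on the left of BJ, Q = J + 21.1·(0.296, -0.955) = (1.10, 1.18). Then |KQ| = |Q − K| = 1.61.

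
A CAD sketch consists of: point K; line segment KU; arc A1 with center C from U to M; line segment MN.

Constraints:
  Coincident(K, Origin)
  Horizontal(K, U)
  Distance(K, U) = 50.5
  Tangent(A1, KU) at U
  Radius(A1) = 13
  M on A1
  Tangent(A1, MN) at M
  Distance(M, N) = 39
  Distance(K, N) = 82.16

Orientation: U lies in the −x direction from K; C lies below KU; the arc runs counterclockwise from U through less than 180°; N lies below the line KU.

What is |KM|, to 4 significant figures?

64.81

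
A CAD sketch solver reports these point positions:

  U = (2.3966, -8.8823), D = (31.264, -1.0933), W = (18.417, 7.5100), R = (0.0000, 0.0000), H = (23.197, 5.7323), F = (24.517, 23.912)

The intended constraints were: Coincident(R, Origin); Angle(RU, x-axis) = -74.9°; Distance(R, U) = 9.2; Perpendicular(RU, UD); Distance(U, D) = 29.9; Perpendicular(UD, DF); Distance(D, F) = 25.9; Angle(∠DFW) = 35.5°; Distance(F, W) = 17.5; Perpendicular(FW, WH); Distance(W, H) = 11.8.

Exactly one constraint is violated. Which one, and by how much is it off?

Distance(W, H) = 11.8 — off by 6.70.

R = (0.00, 0.00) ✓; RU at -74.90° ✓; |RU| = 9.200 ✓; ∠(RU, UD) = 90.00° ✓; |UD| = 29.90 ✓; ∠(UD, DF) = 90.00° ✓; |DF| = 25.90 ✓; ∠DFW = 35.50° ✓; |FW| = 17.50 ✓; ∠(FW, WH) = 90.00° ✓; |WH| = 5.100 ✗.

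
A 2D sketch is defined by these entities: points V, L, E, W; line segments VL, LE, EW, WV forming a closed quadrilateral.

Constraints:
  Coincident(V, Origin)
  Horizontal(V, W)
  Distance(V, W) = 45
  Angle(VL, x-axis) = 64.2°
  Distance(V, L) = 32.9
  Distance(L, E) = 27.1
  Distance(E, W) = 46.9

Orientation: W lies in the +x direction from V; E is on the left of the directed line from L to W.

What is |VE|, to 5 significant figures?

58.359

V is at the origin; VW is horizontal with |VW| = 45.0 and W in +x, so W = (45.0, 0). VL runs at 64.2° with |VL| = 32.9, so L = (14.319, 29.620). E is determined by |LE| = 27.1 and |EW| = 46.9 together: it lies at the intersection of circle(L, 27.1) and circle(W, 46.9). With |LW| = 42.646, the foot of the radical line on LW is 4.1445 from L and the perpendicular offset is √(27.1² − 4.1445²) = 26.781. Taking the left-of-LW solution: E = (35.902, 46.009).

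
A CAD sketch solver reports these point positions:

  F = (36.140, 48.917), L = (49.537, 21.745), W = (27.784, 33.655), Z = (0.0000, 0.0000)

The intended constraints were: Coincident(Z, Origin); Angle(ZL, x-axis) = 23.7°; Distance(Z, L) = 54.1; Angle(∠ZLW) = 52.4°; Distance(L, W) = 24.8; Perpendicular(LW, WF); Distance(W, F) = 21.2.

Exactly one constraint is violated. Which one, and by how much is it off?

Distance(W, F) = 21.2 — off by 3.80.

Z = (0.00, 0.00) ✓; ZL at 23.70° ✓; |ZL| = 54.10 ✓; ∠ZLW = 52.40° ✓; |LW| = 24.80 ✓; ∠(LW, WF) = 90.00° ✓; |WF| = 17.40 ✗.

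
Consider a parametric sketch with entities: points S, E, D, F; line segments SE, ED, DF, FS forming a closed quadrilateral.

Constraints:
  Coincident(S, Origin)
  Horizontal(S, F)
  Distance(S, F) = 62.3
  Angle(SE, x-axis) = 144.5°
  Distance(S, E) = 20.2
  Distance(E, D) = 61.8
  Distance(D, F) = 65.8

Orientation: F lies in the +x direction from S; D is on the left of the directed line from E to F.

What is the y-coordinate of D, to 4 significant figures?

55.59

S is at the origin; S and F share the same y with |SF| = 62.3 and F in +x, so F = (62.3, 0). SE runs at 144.5° with |SE| = 20.2, so E = (-16.45, 11.73). D is determined by |ED| = 61.8 and |DF| = 65.8 together: it lies at the intersection of circle(E, 61.8) and circle(F, 65.8). With |EF| = 79.61, the foot of the radical line on EF is 36.60 from E and the perpendicular offset is √(61.8² − 36.60²) = 49.80. Taking the left-of-EF solution: D = (27.09, 55.59).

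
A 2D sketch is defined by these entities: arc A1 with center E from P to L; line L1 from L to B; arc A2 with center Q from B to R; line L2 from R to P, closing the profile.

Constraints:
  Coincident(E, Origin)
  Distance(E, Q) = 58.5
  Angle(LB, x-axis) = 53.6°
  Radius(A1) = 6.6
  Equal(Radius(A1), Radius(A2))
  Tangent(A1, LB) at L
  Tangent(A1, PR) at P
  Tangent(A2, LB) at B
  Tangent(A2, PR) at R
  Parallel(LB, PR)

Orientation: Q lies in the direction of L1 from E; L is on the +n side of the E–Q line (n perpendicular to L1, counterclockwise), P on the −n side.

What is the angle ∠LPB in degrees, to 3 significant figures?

77.3°

The slot axis is L1's direction at 53.6°, so u = (cos 53.6°, sin 53.6°) = (0.593, 0.805) and n = (−sin 53.6°, cos 53.6°) = (-0.805, 0.593). E is at the origin and Q lies 58.5 along u from E, so Q = 58.5·u = (34.7, 47.1). Tangency of A1 to both parallel lines with radius 6.6 puts L and P at E ± 6.6·n: L = (-5.31, 3.92), P = (5.31, -3.92). Equal radii place B and R the same way about Q: B = Q + 6.6·n = (29.4, 51.0), R = Q − 6.6·n = (40.0, 43.2). Then cos ∠LPB = PL·PB / (|PL||PB|), giving 77.3°.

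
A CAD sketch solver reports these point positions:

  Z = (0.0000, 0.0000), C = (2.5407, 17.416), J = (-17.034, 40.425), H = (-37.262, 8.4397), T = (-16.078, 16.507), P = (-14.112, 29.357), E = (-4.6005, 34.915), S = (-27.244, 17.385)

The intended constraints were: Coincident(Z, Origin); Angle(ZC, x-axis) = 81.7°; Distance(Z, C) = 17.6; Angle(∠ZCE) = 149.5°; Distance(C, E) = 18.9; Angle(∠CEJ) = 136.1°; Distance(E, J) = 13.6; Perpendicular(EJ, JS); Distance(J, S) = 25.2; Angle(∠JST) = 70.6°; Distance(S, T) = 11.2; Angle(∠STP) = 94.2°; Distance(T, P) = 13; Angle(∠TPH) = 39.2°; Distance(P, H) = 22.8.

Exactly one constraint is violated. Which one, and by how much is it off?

Distance(P, H) = 22.8 — off by 8.40.

Z = (0.00, 0.00) ✓; ZC at 81.70° ✓; |ZC| = 17.60 ✓; ∠ZCE = 149.5° ✓; |CE| = 18.90 ✓; ∠CEJ = 136.1° ✓; |EJ| = 13.60 ✓; ∠(EJ, JS) = 90.00° ✓; |JS| = 25.20 ✓; ∠JST = 70.60° ✓; |ST| = 11.20 ✓; ∠STP = 94.20° ✓; |TP| = 13.00 ✓; ∠TPH = 39.20° ✓; |PH| = 31.20 ✗.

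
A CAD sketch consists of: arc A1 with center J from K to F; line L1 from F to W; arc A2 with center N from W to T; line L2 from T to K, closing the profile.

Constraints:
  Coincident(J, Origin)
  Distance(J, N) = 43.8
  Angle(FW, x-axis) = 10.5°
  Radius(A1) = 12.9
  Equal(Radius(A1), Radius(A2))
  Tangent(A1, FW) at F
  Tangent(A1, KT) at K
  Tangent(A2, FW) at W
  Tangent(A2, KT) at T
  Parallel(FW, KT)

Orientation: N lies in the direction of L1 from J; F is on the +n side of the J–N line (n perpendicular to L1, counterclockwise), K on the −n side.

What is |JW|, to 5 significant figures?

45.660

The slot axis is L1's direction at 10.5°, so u = (cos 10.5°, sin 10.5°) = (0.98325, 0.18224) and n = (−sin 10.5°, cos 10.5°) = (-0.18224, 0.98325). J is at the origin and N lies 43.8 along u from J, so N = 43.8·u = (43.067, 7.9819). Tangency of A1 to both parallel lines with radius 12.9 puts F and K at J ± 12.9·n: F = (-2.3508, 12.684), K = (2.3508, -12.684). Equal radii place W and T the same way about N: W = N + 12.9·n = (40.716, 20.666), T = N − 12.9·n = (45.417, -4.7021). Then |JW| = |W − J| = 45.660.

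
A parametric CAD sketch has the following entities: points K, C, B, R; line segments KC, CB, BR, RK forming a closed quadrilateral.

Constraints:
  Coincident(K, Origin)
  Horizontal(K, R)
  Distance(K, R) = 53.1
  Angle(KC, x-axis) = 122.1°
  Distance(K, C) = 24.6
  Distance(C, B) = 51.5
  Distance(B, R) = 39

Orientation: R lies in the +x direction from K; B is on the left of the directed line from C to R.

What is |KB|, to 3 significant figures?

50.6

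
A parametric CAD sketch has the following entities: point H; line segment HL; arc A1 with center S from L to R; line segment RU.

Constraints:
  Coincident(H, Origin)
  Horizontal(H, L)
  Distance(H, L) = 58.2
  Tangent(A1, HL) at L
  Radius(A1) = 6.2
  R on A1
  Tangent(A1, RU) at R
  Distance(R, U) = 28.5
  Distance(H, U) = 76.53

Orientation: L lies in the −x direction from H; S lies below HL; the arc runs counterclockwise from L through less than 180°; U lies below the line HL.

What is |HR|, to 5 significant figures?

64.530

Checks: |SL| = 6.200 ✓; |SR| = 6.200 ✓; ∠(SR, RU) = 90.00° ✓; |RU| = 28.50 ✓; |HU| = 76.53 ✓.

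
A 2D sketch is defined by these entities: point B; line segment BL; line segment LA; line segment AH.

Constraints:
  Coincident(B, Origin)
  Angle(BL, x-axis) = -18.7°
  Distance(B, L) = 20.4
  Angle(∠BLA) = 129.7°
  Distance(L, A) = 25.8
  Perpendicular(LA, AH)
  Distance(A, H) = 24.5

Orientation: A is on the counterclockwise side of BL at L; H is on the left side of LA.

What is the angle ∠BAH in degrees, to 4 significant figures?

67.99°

∠BLA = 129.7°, so LA runs at -18.7° + (180° − 129.7°) = 31.60° from the x-axis; with |LA| = 25.8, A = L + 25.8·(cos 31.60°, sin 31.60°) = (41.30, 6.978). The perpendicularity gives AH at right angles to LA; with |AH| = 24.5 on the left of LA, H = A + 24.5·(-0.5240, 0.8517) = (28.46, 27.85). Then cos ∠BAH = AB·AH / (|AB||AH|), giving 67.99°.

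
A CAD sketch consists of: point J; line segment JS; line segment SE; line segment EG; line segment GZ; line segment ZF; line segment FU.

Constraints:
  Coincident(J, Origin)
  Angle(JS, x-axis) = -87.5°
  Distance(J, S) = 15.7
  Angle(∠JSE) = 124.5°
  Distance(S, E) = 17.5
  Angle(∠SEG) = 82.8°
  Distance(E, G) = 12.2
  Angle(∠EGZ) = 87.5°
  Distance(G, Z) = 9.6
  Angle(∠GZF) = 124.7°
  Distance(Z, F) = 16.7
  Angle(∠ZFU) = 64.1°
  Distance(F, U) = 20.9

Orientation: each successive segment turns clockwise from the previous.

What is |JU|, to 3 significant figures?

34.0

∠GZF = 124.7° gives ZF at -28.0° from the x-axis; with |ZF| = 16.7, F = (3.92, -19.1). ∠ZFU = 64.1° gives FU at -144° from the x-axis; with |FU| = 20.9, U = (-13.0, -31.4). Then |JU| = |U − J| = 34.0.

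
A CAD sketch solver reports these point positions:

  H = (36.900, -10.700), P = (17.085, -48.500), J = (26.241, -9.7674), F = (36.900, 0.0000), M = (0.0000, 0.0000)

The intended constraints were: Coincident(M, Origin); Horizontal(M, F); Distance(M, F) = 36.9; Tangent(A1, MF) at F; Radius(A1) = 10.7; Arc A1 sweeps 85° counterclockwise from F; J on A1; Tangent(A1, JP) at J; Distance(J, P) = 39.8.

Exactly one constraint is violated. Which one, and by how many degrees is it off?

Tangent(A1, JP) at J — off by 8.30°.

M = (0.00, 0.00) ✓; M.y = 0.00, F.y = 0.00 ✓; |MF| = 36.90 ✓; ∠(HF, FM) = 90.00° ✓; |HF| = 10.70 ✓; bearing(H→J) − bearing(H→F) = 85.00° ✓; |HJ| = 10.70 ✓; ∠(HJ, JP) = 98.30° ✗; |JP| = 39.80 ✓.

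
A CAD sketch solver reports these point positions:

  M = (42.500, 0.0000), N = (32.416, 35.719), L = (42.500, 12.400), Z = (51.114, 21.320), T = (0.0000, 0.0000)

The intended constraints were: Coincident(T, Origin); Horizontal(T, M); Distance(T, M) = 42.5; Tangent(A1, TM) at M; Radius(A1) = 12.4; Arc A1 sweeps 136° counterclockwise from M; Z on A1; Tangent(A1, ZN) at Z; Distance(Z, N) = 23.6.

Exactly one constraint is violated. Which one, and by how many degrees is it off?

Tangent(A1, ZN) at Z — off by 6.40°.

T = (0.00, 0.00) ✓; T.y = 0.00, M.y = 0.00 ✓; |TM| = 42.50 ✓; ∠(LM, MT) = 90.00° ✓; |LM| = 12.40 ✓; bearing(L→Z) − bearing(L→M) = 136.0° ✓; |LZ| = 12.40 ✓; ∠(LZ, ZN) = 83.60° ✗; |ZN| = 23.60 ✓.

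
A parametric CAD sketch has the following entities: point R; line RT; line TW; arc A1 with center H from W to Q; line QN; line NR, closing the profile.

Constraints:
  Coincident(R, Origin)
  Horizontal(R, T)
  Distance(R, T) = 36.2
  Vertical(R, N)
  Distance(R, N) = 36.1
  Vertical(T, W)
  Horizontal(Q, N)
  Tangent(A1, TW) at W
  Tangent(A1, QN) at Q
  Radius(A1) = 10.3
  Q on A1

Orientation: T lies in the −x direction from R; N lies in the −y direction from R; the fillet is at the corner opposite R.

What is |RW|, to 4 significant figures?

44.45

The virtual corner opposite R is at (-36.20, -36.10). Tangency of A1 to TW means the radius HW is perpendicular to TW and A1 meets QN tangentially, so HQ is at right angles to QN, with radius 10.3, so the center H sits 10.3 in from both sides at H = (-25.90, -25.80). That places the tangent points at W = (-36.20, -25.80) on TW and Q = (-25.90, -36.10) on QN. Then |RW| = |W − R| = 44.45.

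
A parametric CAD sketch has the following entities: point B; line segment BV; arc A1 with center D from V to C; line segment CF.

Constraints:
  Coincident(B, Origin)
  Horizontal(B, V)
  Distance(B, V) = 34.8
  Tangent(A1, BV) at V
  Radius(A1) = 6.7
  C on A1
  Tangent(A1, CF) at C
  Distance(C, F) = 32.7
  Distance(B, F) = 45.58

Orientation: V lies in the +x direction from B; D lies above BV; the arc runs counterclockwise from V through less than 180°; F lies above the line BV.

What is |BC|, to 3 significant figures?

41.8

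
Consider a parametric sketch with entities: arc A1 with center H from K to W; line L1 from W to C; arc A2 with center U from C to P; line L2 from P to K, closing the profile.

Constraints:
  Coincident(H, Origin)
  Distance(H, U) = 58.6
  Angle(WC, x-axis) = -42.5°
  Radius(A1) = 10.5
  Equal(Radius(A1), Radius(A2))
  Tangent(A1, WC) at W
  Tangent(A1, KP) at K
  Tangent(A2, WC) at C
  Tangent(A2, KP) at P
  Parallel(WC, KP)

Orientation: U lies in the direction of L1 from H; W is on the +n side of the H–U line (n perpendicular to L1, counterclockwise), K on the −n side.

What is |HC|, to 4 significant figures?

59.53

Tangency of A1 to both parallel lines with radius 10.5 puts W and K at H ± 10.5·n: W = (7.094, 7.741), K = (-7.094, -7.741). Equal radii place C and P the same way about U: C = U + 10.5·n = (50.30, -31.85), P = U − 10.5·n = (36.11, -47.33). Then |HC| = |C − H| = 59.53.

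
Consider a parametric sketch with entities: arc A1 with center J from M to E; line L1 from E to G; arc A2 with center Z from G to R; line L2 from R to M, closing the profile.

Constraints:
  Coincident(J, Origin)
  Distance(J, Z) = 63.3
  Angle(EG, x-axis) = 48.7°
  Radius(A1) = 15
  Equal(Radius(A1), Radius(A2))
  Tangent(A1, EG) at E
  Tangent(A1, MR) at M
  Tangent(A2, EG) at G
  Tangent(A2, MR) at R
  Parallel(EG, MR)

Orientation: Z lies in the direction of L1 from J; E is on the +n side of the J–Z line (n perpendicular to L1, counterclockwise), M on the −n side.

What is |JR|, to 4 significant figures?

65.05

The slot axis is L1's direction at 48.7°, so u = (cos 48.7°, sin 48.7°) = (0.6600, 0.7513) and n = (−sin 48.7°, cos 48.7°) = (-0.7513, 0.6600). J is at the origin and Z lies 63.3 along u from J, so Z = 63.3·u = (41.78, 47.56). Tangency of A1 to both parallel lines with radius 15.0 puts E and M at J ± 15.0·n: E = (-11.27, 9.900), M = (11.27, -9.900). Equal radii place G and R the same way about Z: G = Z + 15.0·n = (30.51, 57.46), R = Z − 15.0·n = (53.05, 37.65). Then |JR| = |R − J| = 65.05.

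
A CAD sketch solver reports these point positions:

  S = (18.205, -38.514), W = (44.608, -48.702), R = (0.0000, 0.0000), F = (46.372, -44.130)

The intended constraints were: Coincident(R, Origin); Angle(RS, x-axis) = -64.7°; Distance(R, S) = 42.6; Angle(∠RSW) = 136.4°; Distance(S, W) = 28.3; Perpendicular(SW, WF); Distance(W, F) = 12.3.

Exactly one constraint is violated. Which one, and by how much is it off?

Distance(W, F) = 12.3 — off by 7.40.

R = (0.00, 0.00) ✓; RS at -64.70° ✓; |RS| = 42.60 ✓; ∠RSW = 136.4° ✓; |SW| = 28.30 ✓; ∠(SW, WF) = 90.00° ✓; |WF| = 4.900 ✗.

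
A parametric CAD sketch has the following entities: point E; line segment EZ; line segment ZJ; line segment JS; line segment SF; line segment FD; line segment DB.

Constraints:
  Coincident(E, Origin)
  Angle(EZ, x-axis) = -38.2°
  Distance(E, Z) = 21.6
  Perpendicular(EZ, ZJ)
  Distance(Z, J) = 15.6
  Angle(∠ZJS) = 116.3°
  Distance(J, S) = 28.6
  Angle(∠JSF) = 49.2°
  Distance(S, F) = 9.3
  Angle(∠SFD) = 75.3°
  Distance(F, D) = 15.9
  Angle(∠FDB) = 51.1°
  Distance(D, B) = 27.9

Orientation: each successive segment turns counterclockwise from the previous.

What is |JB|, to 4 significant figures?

41.52

E is at the origin; EZ runs at -38.2° with length 21.6, so Z = (16.97, -13.36). EZ ⟂ ZJ, so ZJ runs at 51.80°; with |ZJ| = 15.6, J = (26.62, -1.098). ∠ZJS = 116.3° gives JS at 115.5° from the x-axis; with |JS| = 28.6, S = (14.31, 24.72). ∠JSF = 49.2° gives SF at -113.7° from the x-axis; with |SF| = 9.3, F = (10.57, 16.20). ∠SFD = 75.3° gives FD at -9.000° from the x-axis; with |FD| = 15.9, D = (26.28, 13.71). ∠FDB = 51.1° gives DB at 119.9° from the x-axis; with |DB| = 27.9, B = (12.37, 37.90). Then |JB| = |B − J| = 41.52.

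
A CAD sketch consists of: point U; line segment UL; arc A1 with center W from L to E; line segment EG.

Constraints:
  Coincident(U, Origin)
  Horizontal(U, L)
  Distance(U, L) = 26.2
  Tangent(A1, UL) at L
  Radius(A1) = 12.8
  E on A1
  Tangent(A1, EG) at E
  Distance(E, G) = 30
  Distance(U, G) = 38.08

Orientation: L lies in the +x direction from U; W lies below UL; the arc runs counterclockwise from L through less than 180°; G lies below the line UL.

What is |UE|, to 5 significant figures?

16.637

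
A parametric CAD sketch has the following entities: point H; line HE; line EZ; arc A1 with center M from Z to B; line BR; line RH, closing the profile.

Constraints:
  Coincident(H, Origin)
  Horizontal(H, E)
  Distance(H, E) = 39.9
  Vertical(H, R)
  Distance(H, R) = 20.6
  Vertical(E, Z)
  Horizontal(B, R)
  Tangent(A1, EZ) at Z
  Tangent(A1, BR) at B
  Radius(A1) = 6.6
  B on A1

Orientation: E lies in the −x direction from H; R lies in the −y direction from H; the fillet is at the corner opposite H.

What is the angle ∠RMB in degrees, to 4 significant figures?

78.79°

H is at the origin; H and E share the same y with |HE| = 39.9 and E on the −x side, so E = (-39.90, 0.000). HR is vertical with |HR| = 20.6 and R on the −y side, so R = (0.000, -20.60). The virtual corner opposite H is at (-39.90, -20.60). A1 meets EZ tangentially, so MZ is at right angles to EZ and A1 meets BR tangentially, so MB is at right angles to BR, with radius 6.6, so the center M sits 6.6 in from both sides at M = (-33.30, -14.00). That places the tangent points at Z = (-39.90, -14.00) on EZ and B = (-33.30, -20.60) on BR. Then cos ∠RMB = MR·MB / (|MR||MB|), giving 78.79°.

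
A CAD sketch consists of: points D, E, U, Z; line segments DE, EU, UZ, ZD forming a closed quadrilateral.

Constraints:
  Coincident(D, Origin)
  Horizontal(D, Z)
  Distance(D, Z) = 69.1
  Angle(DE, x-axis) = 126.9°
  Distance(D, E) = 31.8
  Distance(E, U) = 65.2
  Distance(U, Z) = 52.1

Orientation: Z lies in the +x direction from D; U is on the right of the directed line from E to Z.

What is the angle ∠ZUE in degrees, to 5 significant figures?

102.40°

D is at the origin; DZ is horizontal with |DZ| = 69.1 and Z in +x, so Z = (69.1, 0). DE runs at 126.9° with |DE| = 31.8, so E = (-19.093, 25.430). U is determined by |EU| = 65.2 and |UZ| = 52.1 together: it lies at the intersection of circle(E, 65.2) and circle(Z, 52.1). With |EZ| = 91.786, the foot of the radical line on EZ is 54.264 from E and the perpendicular offset is √(65.2² − 54.264²) = 36.145. Taking the right-of-EZ solution: U = (23.032, -24.334).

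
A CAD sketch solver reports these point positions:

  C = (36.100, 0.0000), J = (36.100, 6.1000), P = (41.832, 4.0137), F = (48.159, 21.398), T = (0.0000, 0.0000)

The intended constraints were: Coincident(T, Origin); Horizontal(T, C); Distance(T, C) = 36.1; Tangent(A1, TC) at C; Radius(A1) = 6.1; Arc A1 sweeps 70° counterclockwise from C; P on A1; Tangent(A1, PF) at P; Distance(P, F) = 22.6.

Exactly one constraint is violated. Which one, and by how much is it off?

Distance(P, F) = 22.6 — off by 4.10.

T = (0.00, 0.00) ✓; T.y = 0.00, C.y = 0.00 ✓; |TC| = 36.10 ✓; ∠(JC, CT) = 90.00° ✓; |JC| = 6.100 ✓; bearing(J→P) − bearing(J→C) = 70.00° ✓; |JP| = 6.100 ✓; ∠(JP, PF) = 90.00° ✓; |PF| = 18.50 ✗.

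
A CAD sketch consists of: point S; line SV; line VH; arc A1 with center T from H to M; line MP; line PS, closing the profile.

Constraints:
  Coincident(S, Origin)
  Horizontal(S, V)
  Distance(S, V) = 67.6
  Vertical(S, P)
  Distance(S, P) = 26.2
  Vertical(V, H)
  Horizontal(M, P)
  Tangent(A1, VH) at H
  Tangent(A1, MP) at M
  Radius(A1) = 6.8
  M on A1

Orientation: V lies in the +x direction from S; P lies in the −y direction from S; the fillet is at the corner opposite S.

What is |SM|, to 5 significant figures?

66.205

S is at the origin; SV is horizontal with |SV| = 67.6 and V on the +x side, so V = (67.600, 0.0000). S and P share the same x with |SP| = 26.2 and P on the −y side, so P = (0.0000, -26.200). The virtual corner opposite S is at (67.600, -26.200). A1 meets VH tangentially, so TH is at right angles to VH and tangency of A1 to MP means the radius TM is perpendicular to MP, with radius 6.8, so the center T sits 6.8 in from both sides at T = (60.800, -19.400). That places the tangent points at H = (67.600, -19.400) on VH and M = (60.800, -26.200) on MP. Then |SM| = |M − S| = 66.205.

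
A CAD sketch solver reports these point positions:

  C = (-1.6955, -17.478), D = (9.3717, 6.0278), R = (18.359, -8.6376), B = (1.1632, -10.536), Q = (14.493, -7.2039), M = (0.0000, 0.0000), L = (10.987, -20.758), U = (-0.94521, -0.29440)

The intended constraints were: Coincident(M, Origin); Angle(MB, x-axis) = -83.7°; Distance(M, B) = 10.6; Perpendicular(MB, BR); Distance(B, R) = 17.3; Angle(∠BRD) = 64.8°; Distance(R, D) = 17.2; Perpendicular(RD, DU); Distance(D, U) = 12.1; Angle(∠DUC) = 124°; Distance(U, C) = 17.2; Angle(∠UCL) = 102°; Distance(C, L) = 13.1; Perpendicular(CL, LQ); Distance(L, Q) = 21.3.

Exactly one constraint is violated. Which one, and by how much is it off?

Distance(L, Q) = 21.3 — off by 7.30.

M = (0.00, 0.00) ✓; MB at -83.70° ✓; |MB| = 10.60 ✓; ∠(MB, BR) = 90.00° ✓; |BR| = 17.30 ✓; ∠BRD = 64.80° ✓; |RD| = 17.20 ✓; ∠(RD, DU) = 90.00° ✓; |DU| = 12.10 ✓; ∠DUC = 124.0° ✓; |UC| = 17.20 ✓; ∠UCL = 102.0° ✓; |CL| = 13.10 ✓; ∠(CL, LQ) = 90.00° ✓; |LQ| = 14.00 ✗.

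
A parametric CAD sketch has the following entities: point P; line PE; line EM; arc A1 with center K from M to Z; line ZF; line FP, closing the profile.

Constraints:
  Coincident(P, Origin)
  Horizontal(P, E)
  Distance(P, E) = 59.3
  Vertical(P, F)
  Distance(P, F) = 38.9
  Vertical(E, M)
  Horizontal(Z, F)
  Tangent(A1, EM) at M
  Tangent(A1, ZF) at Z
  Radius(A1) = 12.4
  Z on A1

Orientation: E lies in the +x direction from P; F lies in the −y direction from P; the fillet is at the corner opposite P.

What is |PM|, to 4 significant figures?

64.95

P is at the origin; P and E share the same y with |PE| = 59.3 and E on the +x side, so E = (59.30, 0.000). P and F share the same x with |PF| = 38.9 and F on the −y side, so F = (0.000, -38.90). The virtual corner opposite P is at (59.30, -38.90). A1 meets EM tangentially, so KM is at right angles to EM and the tangent condition forces KZ to be normal to ZF, with radius 12.4, so the center K sits 12.4 in from both sides at K = (46.90, -26.50). That places the tangent points at M = (59.30, -26.50) on EM and Z = (46.90, -38.90) on ZF. Then |PM| = |M − P| = 64.95.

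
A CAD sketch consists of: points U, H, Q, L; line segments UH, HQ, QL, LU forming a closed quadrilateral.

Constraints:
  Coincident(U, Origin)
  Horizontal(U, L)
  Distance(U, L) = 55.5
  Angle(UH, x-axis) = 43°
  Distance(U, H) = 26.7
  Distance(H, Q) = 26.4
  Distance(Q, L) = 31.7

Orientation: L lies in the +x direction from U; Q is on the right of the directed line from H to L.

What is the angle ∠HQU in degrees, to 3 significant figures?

61.4°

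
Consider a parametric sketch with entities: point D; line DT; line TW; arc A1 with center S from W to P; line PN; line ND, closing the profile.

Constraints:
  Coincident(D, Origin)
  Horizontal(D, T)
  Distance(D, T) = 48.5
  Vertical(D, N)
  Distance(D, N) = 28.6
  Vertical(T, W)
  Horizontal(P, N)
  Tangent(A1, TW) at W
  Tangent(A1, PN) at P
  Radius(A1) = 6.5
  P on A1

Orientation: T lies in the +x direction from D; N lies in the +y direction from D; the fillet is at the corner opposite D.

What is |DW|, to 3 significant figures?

53.3

D is at the origin; DT is horizontal with |DT| = 48.5 and T on the +x side, so T = (48.5, 0.00). D and N share the same x with |DN| = 28.6 and N on the +y side, so N = (0.00, 28.6). The virtual corner opposite D is at (48.5, 28.6). Since A1 is tangent to TW there, SW ⟂ TW and A1 meets PN tangentially, so SP is at right angles to PN, with radius 6.5, so the center S sits 6.5 in from both sides at S = (42.0, 22.1). That places the tangent points at W = (48.5, 22.1) on TW and P = (42.0, 28.6) on PN. Then |DW| = |W − D| = 53.3.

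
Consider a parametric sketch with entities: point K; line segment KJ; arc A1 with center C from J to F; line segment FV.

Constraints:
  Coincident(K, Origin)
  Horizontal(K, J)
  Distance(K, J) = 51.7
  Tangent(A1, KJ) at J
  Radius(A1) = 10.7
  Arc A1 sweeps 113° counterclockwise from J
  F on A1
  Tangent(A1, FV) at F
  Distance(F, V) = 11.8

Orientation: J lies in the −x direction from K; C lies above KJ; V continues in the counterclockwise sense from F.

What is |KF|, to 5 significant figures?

44.417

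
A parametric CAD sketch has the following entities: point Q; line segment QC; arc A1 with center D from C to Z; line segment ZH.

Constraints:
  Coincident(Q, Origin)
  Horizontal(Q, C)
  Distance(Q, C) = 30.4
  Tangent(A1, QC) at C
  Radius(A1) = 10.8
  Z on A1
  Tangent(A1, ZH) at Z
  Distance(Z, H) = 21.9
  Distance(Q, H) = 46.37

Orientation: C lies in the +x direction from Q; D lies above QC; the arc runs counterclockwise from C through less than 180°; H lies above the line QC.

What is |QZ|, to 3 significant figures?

43.0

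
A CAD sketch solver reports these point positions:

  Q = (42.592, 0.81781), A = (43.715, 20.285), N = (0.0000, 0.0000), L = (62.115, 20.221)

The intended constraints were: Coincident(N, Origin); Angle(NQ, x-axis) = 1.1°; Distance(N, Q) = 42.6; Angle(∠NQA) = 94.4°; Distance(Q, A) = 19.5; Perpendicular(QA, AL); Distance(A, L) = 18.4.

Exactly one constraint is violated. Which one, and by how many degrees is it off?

Perpendicular(QA, AL) — off by 3.10°.

N = (0.00, 0.00) ✓; NQ at 1.100° ✓; |NQ| = 42.60 ✓; ∠NQA = 94.40° ✓; |QA| = 19.50 ✓; ∠(QA, AL) = 86.90° ✗; |AL| = 18.40 ✓.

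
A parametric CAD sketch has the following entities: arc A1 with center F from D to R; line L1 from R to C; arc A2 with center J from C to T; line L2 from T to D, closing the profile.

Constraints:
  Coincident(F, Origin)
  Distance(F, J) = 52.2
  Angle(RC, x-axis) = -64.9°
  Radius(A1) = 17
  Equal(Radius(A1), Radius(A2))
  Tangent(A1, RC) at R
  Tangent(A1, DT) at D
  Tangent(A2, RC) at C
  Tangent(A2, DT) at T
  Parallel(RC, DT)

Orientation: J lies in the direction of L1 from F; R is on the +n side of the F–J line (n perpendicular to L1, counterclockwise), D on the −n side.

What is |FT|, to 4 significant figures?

54.90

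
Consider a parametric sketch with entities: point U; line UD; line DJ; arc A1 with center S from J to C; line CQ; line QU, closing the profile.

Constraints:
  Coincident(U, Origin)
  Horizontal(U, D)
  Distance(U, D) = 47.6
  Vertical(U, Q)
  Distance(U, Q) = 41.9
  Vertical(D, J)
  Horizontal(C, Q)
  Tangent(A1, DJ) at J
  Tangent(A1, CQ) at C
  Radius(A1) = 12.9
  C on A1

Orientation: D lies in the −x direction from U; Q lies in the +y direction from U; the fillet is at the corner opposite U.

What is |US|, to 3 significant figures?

45.2

UQ is vertical with |UQ| = 41.9 and Q on the +y side, so Q = (0.00, 41.9). The virtual corner opposite U is at (-47.6, 41.9). The tangent condition forces SJ to be normal to DJ and tangency of A1 to CQ means the radius SC is perpendicular to CQ, with radius 12.9, so the center S sits 12.9 in from both sides at S = (-34.7, 29.0). Then |US| = |S − U| = 45.2.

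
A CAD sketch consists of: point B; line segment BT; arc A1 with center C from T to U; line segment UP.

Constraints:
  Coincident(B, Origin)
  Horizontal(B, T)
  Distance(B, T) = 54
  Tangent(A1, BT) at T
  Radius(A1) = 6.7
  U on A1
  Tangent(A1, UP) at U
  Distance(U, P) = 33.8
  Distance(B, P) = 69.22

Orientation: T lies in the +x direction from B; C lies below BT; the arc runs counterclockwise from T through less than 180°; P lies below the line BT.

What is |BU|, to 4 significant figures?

48.22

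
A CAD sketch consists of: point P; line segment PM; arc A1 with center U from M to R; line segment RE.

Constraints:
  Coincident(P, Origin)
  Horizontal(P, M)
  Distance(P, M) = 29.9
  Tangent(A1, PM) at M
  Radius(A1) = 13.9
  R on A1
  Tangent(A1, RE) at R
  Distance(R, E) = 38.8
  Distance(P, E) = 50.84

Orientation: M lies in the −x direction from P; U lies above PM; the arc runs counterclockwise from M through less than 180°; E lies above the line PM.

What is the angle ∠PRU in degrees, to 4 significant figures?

153.8°

Checks: |UM| = 13.90 ✓; |UR| = 13.90 ✓; ∠(UR, RE) = 90.00° ✓; |RE| = 38.80 ✓; |PE| = 50.84 ✓.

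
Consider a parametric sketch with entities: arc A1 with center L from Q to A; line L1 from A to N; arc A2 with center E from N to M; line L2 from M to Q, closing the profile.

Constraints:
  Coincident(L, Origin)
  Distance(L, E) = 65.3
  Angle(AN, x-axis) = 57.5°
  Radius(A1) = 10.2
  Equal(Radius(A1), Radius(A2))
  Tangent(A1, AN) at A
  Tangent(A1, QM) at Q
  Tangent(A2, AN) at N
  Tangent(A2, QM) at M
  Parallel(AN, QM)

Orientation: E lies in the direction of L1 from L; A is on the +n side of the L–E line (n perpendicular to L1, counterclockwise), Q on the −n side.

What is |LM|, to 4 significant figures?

66.09

Tangency of A1 to both parallel lines with radius 10.2 puts A and Q at L ± 10.2·n: A = (-8.603, 5.480), Q = (8.603, -5.480). Equal radii place N and M the same way about E: N = E + 10.2·n = (26.48, 60.55), M = E − 10.2·n = (43.69, 49.59). Then |LM| = |M − L| = 66.09.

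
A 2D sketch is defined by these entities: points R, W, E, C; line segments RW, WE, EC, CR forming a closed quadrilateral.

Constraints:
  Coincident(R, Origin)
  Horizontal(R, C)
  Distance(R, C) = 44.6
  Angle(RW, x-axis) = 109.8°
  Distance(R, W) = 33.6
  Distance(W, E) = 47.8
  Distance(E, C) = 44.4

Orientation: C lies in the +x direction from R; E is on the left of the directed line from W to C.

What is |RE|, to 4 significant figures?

55.68

Checks: |WE| = 47.80 ✓; |EC| = 44.40 ✓.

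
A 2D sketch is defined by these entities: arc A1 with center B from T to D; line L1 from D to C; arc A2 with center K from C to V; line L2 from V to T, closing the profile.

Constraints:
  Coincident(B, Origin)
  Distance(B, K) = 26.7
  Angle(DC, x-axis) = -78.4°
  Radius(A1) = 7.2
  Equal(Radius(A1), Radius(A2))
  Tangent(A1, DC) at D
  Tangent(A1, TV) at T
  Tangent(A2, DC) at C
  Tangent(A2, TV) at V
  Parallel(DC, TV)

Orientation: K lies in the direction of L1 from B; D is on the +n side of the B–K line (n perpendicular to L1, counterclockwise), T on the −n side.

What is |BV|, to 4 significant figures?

27.65

Tangency of A1 to both parallel lines with radius 7.2 puts D and T at B ± 7.2·n: D = (7.053, 1.448), T = (-7.053, -1.448). Equal radii place C and V the same way about K: C = K + 7.2·n = (12.42, -24.71), V = K − 7.2·n = (-1.684, -27.60). Then |BV| = |V − B| = 27.65.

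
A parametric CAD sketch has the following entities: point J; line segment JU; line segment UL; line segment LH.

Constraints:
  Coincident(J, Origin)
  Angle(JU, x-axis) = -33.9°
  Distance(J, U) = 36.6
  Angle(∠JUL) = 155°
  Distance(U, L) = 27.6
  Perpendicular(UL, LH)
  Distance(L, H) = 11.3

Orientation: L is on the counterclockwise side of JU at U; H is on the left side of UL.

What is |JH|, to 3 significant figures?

60.9

∠JUL = 155.0°, so UL runs at -33.9° + (180° − 155.0°) = -8.90° from the x-axis; with |UL| = 27.6, L = U + 27.6·(cos -8.90°, sin -8.90°) = (57.6, -24.7). UL ⟂ LH; with |LH| = 11.3 on the left of UL, H = L + 11.3·(0.155, 0.988) = (59.4, -13.5). Then |JH| = |H − J| = 60.9.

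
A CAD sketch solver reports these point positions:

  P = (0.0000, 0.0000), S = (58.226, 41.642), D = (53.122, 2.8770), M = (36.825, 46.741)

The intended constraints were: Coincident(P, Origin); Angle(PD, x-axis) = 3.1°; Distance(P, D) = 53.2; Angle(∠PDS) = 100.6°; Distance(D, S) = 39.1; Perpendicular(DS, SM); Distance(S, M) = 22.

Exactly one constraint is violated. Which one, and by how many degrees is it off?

Perpendicular(DS, SM) — off by 5.90°.

P = (0.00, 0.00) ✓; PD at 3.100° ✓; |PD| = 53.20 ✓; ∠PDS = 100.6° ✓; |DS| = 39.10 ✓; ∠(DS, SM) = 84.10° ✗; |SM| = 22.00 ✓.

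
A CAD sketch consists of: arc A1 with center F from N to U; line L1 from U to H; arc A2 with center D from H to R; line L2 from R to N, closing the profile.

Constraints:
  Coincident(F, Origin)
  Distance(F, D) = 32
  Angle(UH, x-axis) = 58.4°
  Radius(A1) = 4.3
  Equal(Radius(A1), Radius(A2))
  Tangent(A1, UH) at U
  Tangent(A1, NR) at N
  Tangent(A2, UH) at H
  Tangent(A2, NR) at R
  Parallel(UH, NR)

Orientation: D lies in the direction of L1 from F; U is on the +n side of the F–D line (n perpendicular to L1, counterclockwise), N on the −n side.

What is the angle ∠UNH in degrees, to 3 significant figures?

75.0°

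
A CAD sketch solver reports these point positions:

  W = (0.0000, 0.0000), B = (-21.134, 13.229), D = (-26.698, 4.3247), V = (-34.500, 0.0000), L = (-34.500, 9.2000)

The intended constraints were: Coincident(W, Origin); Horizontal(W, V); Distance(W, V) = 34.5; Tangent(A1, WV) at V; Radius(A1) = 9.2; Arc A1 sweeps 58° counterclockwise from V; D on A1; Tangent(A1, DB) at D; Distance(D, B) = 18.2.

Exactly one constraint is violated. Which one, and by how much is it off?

Distance(D, B) = 18.2 — off by 7.70.

W = (0.00, 0.00) ✓; W.y = 0.00, V.y = 0.00 ✓; |WV| = 34.50 ✓; ∠(LV, VW) = 90.00° ✓; |LV| = 9.200 ✓; bearing(L→D) − bearing(L→V) = 58.00° ✓; |LD| = 9.200 ✓; ∠(LD, DB) = 90.00° ✓; |DB| = 10.50 ✗.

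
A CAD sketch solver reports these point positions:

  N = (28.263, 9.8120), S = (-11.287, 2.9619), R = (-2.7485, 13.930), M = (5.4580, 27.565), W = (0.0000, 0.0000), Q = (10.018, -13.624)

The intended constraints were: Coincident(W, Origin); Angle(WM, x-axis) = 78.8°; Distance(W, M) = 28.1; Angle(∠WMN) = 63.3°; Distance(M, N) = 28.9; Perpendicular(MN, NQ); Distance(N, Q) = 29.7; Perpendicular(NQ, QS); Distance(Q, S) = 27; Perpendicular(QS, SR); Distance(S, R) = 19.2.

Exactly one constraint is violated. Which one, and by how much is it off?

Distance(S, R) = 19.2 — off by 5.30.

W = (0.00, 0.00) ✓; WM at 78.80° ✓; |WM| = 28.10 ✓; ∠WMN = 63.30° ✓; |MN| = 28.90 ✓; ∠(MN, NQ) = 90.00° ✓; |NQ| = 29.70 ✓; ∠(NQ, QS) = 90.00° ✓; |QS| = 27.00 ✓; ∠(QS, SR) = 90.00° ✓; |SR| = 13.90 ✗.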